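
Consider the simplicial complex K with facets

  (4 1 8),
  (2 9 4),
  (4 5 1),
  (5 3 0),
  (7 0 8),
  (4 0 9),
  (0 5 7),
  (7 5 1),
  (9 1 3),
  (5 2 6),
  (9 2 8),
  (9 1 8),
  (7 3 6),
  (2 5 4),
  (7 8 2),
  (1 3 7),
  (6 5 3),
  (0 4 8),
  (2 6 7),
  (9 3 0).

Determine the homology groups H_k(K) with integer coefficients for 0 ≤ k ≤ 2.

Order the vertices as 0 < 1 < 2 < 3 < 4 < 5 < 6 < 7 < 8 < 9. Listing each simplex with vertices in this order, K has dimension 2 with simplices:

  0-simplices (10): [0], [1], [2], [3], [4], [5], [6], [7], [8], [9]
  1-simplices (30): (30 of them)
  2-simplices (20): (20 of them)

Hence C_0 ≅ Z^10, C_1 ≅ Z^30, C_2 ≅ Z^20.

Boundary ∂_1: C_1 → C_0 is given by ∂[p,q] = [q] − [p]. For instance
  ∂[1,9] = [9] − [1].
This gives a 10×30 integer matrix of rank 9; reducing to Smith normal form yields diagonal entries (1,1,1,1,1,1,1,1,1).

∂_2: C_2 → C_1 maps a triangle to the signed sum of its edges. For instance
  ∂[0,4,8] = [4,8] − [0,8] + [0,4],
  ∂[3,5,6] = [5,6] − [3,6] + [3,5].
The 30×20 boundary matrix has rank 20 and Smith normal form diag(1,1,1,1,1,1,1,1,1,1,1,1,1,1,1,1,1,1,1,2).

From H_k ≅ ker(∂_k) / im(∂_{k+1}) we obtain:

  H_0: rank C_0 − rank ∂_1 = 10 − 9 = 1, and the invariant factors of ∂_1 are all 1, so H_0 = Z.
  H_1: rank ker ∂_1 − rank ∂_2 = (30 − 9) − 20 = 1, and ∂_2 has invariant factor 2 > 1, so H_1 = Z ⊕ Z/2.
  H_2: rank ker ∂_2 − rank ∂_3 = (20 − 20) − 0 = 0, and there is no ∂_3, so H_2 = 0.

As a check, the Euler characteristic is 10 − 30 + 20 = 0, which agrees with 1 − 1 + 0 = 0.

H_0 ≅ Z,  H_1 ≅ Z ⊕ Z/2,  H_2 = 0.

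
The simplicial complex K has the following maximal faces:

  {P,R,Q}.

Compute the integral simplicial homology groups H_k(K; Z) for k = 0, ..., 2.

H_0 = Z,  H_1 = 0,  H_2 = 0.

Order the vertices as P < Q < R. Listing each simplex with vertices in this order, K has dimension 2 with simplices:

  0-simplices (3): P, Q, R
  1-simplices (3): PQ, PR, QR
  2-simplices (1): PQR

so the chain groups are C_0 ≅ Z^3, C_1 ≅ Z^3, C_2 ≅ Z^1.

The boundary map ∂_1: C_1 → C_0 maps an edge to its endpoints' difference, ∂[p,q] = q − p.
The resulting 3×3 matrix has rank 2, and its Smith normal form has invariant factors (1,1).

Boundary ∂_2: C_2 → C_1 sends each 2-simplex [p,q,r] to [q,r] − [p,r] + [p,q]. For instance
  ∂PQR = QR − PR + PQ.
As a 3×1 matrix over Z this has rank 1, with invariant factors (1).

Computing H_k = (kernel of ∂_k) / (image of ∂_{k+1}):

  H_0: rank C_0 − rank ∂_1 = 3 − 2 = 1, and the invariant factors of ∂_1 are all 1, so H_0 ≅ Z.
  H_1: rank ker ∂_1 − rank ∂_2 = (3 − 2) − 1 = 0, and the invariant factors of ∂_2 are all 1, so H_1 ≅ 0.
  H_2: rank ker ∂_2 − rank ∂_3 = (1 − 1) − 0 = 0, and there is no ∂_3, so H_2 ≅ 0.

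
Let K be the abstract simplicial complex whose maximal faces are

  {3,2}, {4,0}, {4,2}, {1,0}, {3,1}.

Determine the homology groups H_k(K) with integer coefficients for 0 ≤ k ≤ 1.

Take the total order 0 < 1 < 2 < 3 < 4 on the vertex set. Then K (dimension 1) consists of the simplices:

  0-simplices (5): [0], [1], [2], [3], [4]
  1-simplices (5): [0,1], [0,4], [1,3], [2,3], [2,4]

so the chain groups are C_0 ≅ Z^5, C_1 ≅ Z^5.

∂_1: C_1 → C_0 is given by ∂[p,q] = [q] − [p].
The 5×5 boundary matrix has rank 4 and Smith normal form diag(1,1,1,1).

Now H_k = ker ∂_k / im ∂_{k+1}, so:

  H_0: rank C_0 − rank ∂_1 = 5 − 4 = 1, and the invariant factors of ∂_1 are all 1, so H_0 ≅ Z.
  H_1: rank ker ∂_1 − rank ∂_2 = (5 − 4) − 0 = 1, and there is no ∂_2, so H_1 ≅ Z.

(K is a triangulation of the circle S^1.)

H_0 ≅ Z,  H_1 ≅ Z.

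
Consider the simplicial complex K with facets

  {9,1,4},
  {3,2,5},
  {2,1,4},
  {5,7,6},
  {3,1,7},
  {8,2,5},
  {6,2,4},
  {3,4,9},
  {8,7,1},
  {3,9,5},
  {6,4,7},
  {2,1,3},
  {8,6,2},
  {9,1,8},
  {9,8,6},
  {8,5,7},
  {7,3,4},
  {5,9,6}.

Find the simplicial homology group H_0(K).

H_0 = Z.

We work with the vertex ordering 1 < 2 < 3 < 4 < 5 < 6 < 7 < 8 < 9. The simplices of K, each written with vertices in increasing order, are:

  0-simplices (9): [1], [2], [3], [4], [5], [6], [7], [8], [9]
  1-simplices (27): (27 of them)
  2-simplices (18): [1,2,3], [1,2,4], [1,3,7], [1,4,9], [1,7,8], [1,8,9], [2,3,5], [2,4,6], [2,5,8], [2,6,8], [3,4,7], [3,4,9], [3,5,9], [4,6,7], [5,6,7], [5,6,9], [5,7,8], [6,8,9]

giving chain groups C_0 ≅ Z^9, C_1 ≅ Z^27, C_2 ≅ Z^18.

Boundary ∂_1: C_1 → C_0 maps an edge to its endpoints' difference, ∂[p,q] = q − p.
This gives a 9×27 integer matrix of rank 8; reducing to Smith normal form yields diagonal entries (1,1,1,1,1,1,1,1).

Boundary ∂_2: C_2 → C_1 acts by ∂[p,q,r] = [q,r] − [p,r] + [p,q]. For instance
  ∂[2,6,8] = [6,8] − [2,8] + [2,6],
  ∂[1,2,4] = [2,4] − [1,4] + [1,2].
As a 27×18 matrix over Z this has rank 18, with invariant factors (1,1,1,1,1,1,1,1,1,1,1,1,1,1,1,1,1,2).

Computing H_k = (kernel of ∂_k) / (image of ∂_{k+1}):

  H_0: rank C_0 − rank ∂_1 = 9 − 8 = 1, and the invariant factors of ∂_1 are all 1, so H_0 ≅ Z.

(K is a triangulation of the Klein bottle.)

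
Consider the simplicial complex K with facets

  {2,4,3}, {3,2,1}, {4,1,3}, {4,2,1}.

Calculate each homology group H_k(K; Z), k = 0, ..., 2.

H_0 ≅ Z,  H_1 = 0,  H_2 ≅ Z.

We work with the vertex ordering 1 < 2 < 3 < 4. The simplices of K, each written with vertices in increasing order, are:

  0-simplices (4): [1], [2], [3], [4]
  1-simplices (6): [1,2], [1,3], [1,4], [2,3], [2,4], [3,4]
  2-simplices (4): [1,2,3], [1,2,4], [1,3,4], [2,3,4]

giving chain groups C_0 ≅ Z^4, C_1 ≅ Z^6, C_2 ≅ Z^4.

∂_1: C_1 → C_0 sends each edge [p,q] (with p < q) to q − p. For instance
  ∂[2,4] = [4] − [2].
The 4×6 boundary matrix has rank 3 and Smith normal form diag(1,1,1).

Boundary ∂_2: C_2 → C_1 acts by ∂[p,q,r] = [q,r] − [p,r] + [p,q]. For instance
  ∂[1,3,4] = [3,4] − [1,4] + [1,3],
  ∂[1,2,3] = [2,3] − [1,3] + [1,2].
This gives a 6×4 integer matrix of rank 3; reducing to Smith normal form yields diagonal entries (1,1,1).

Computing H_k = (kernel of ∂_k) / (image of ∂_{k+1}):

  H_0: rank C_0 − rank ∂_1 = 4 − 3 = 1, and the invariant factors of ∂_1 are all 1, so H_0 ≅ Z.
  H_1: rank ker ∂_1 − rank ∂_2 = (6 − 3) − 3 = 0, and the invariant factors of ∂_2 are all 1, so H_1 ≅ 0.
  H_2: rank ker ∂_2 − rank ∂_3 = (4 − 3) − 0 = 1, and there is no ∂_3, so H_2 ≅ Z.

As a check, the Euler characteristic is 4 − 6 + 4 = 2, which agrees with 1 − 0 + 1 = 2.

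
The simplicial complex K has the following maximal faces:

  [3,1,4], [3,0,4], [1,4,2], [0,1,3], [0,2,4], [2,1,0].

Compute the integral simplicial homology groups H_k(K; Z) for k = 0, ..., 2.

H_0 = Z,  H_1 = 0,  H_2 = Z.

Order the vertices as 0 < 1 < 2 < 3 < 4. Listing each simplex with vertices in this order, K has dimension 2 with simplices:

  0-simplices (5): [0], [1], [2], [3], [4]
  1-simplices (9): [0,1], [0,2], [0,3], [0,4], [1,2], [1,3], [1,4], [2,4], [3,4]
  2-simplices (6): [0,1,2], [0,1,3], [0,2,4], [0,3,4], [1,2,4], [1,3,4]

Hence C_0 ≅ Z^5, C_1 ≅ Z^9, C_2 ≅ Z^6.

∂_1: C_1 → C_0 maps an edge to its endpoints' difference, ∂[p,q] = q − p.
As a 5×9 matrix over Z this has rank 4, with invariant factors (1,1,1,1).

Boundary ∂_2: C_2 → C_1 maps a triangle to the signed sum of its edges. For instance
  ∂[0,3,4] = [3,4] − [0,4] + [0,3],
  ∂[1,3,4] = [3,4] − [1,4] + [1,3].
As a 9×6 matrix over Z this has rank 5, with invariant factors (1,1,1,1,1).

From H_k ≅ ker(∂_k) / im(∂_{k+1}) we obtain:

  H_0: rank C_0 − rank ∂_1 = 5 − 4 = 1, and the invariant factors of ∂_1 are all 1, so H_0 = Z.
  H_1: rank ker ∂_1 − rank ∂_2 = (9 − 4) − 5 = 0, and the invariant factors of ∂_2 are all 1, so H_1 = 0.
  H_2: rank ker ∂_2 − rank ∂_3 = (6 − 5) − 0 = 1, and there is no ∂_3, so H_2 = Z.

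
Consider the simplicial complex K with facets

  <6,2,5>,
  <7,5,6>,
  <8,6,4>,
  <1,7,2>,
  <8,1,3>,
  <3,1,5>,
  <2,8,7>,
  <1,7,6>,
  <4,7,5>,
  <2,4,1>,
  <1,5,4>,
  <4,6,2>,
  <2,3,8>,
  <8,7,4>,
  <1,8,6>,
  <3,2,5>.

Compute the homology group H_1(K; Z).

We work with the vertex ordering 1 < 2 < 3 < 4 < 5 < 6 < 7 < 8. The simplices of K, each written with vertices in increasing order, are:

  0-simplices (8): [1], [2], [3], [4], [5], [6], [7], [8]
  1-simplices (24): (24 of them)
  2-simplices (16): [1,2,4], [1,2,7], [1,3,5], [1,3,8], [1,4,5], [1,6,7], [1,6,8], [2,3,5], [2,3,8], [2,4,6], [2,5,6], [2,7,8], [4,5,7], [4,6,8], [4,7,8], [5,6,7]

Hence C_0 ≅ Z^8, C_1 ≅ Z^24, C_2 ≅ Z^16.

Boundary ∂_1: C_1 → C_0 maps an edge to its endpoints' difference, ∂[p,q] = q − p. For instance
  ∂[1,2] = [2] − [1].
The 8×24 boundary matrix has rank 7 and Smith normal form diag(1,1,1,1,1,1,1).

∂_2: C_2 → C_1 acts by ∂[p,q,r] = [q,r] − [p,r] + [p,q]. For instance
  ∂[2,7,8] = [7,8] − [2,8] + [2,7],
  ∂[4,5,7] = [5,7] − [4,7] + [4,5].
The 24×16 boundary matrix has rank 15 and Smith normal form diag(1,1,1,1,1,1,1,1,1,1,1,1,1,1,1).

Now H_k = ker ∂_k / im ∂_{k+1}, so:

  H_1: rank ker ∂_1 − rank ∂_2 = (24 − 7) − 15 = 2, and the invariant factors of ∂_2 are all 1, so H_1 ≅ Z^2.

(K is a triangulation of the torus T^2.)

H_1 = Z^2.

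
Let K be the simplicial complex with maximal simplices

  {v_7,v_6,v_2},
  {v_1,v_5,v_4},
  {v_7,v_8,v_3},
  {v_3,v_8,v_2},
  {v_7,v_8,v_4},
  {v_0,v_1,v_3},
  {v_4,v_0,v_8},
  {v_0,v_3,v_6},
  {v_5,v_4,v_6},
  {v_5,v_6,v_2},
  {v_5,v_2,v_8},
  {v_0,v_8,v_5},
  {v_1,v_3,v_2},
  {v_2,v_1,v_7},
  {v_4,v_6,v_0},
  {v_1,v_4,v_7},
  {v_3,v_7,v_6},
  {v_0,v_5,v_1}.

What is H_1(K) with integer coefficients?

We work with the vertex ordering v_0 < v_1 < v_2 < v_3 < v_4 < v_5 < v_6 < v_7 < v_8. The simplices of K, each written with vertices in increasing order, are:

  0-simplices (9): [v_0], [v_1], [v_2], [v_3], [v_4], [v_5], [v_6], [v_7], [v_8]
  1-simplices (27): (27 of them)
  2-simplices (18): (18 of them)

giving chain groups C_0 ≅ Z^9, C_1 ≅ Z^27, C_2 ≅ Z^18.

Boundary ∂_1: C_1 → C_0 is given by ∂[p,q] = [q] − [p].
This gives a 9×27 integer matrix of rank 8; reducing to Smith normal form yields diagonal entries (1,1,1,1,1,1,1,1).

The boundary map ∂_2: C_2 → C_1 acts by ∂[p,q,r] = [q,r] − [p,r] + [p,q]. For instance
  ∂[v_0,v_4,v_6] = [v_4,v_6] − [v_0,v_6] + [v_0,v_4],
  ∂[v_0,v_5,v_8] = [v_5,v_8] − [v_0,v_8] + [v_0,v_5].
The resulting 27×18 matrix has rank 18, and its Smith normal form has invariant factors (1,1,1,1,1,1,1,1,1,1,1,1,1,1,1,1,1,2).

Computing H_k = (kernel of ∂_k) / (image of ∂_{k+1}):

  H_1: rank ker ∂_1 − rank ∂_2 = (27 − 8) − 18 = 1, and ∂_2 has invariant factor 2 > 1, so H_1 = Z ⊕ Z/2.

H_1 = Z ⊕ Z/2.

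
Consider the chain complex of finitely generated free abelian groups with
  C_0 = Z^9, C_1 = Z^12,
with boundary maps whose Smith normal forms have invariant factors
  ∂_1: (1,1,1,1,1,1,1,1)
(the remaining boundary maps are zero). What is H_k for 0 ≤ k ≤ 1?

H_0 ≅ Z,  H_1 ≅ Z^4.

H_0: b_0 = 9 − 0 − 8 = 1; torsion from ∂_1 factors > 1: none. So H_0 ≅ Z.
H_1: b_1 = 12 − 8 − 0 = 4; torsion from ∂_2 factors > 1: none. So H_1 ≅ Z^4.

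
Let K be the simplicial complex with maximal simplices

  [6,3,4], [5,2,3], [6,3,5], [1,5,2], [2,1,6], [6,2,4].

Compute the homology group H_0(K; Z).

H_0 ≅ Z.

K has 6 vertices, 12 edges, 6 triangles.
rank ∂_0 = 0, rank ∂_1 = 5 ⇒ b_0 = 6 − 0 − 5 = 1; all invariant factors of ∂_1 are 1 so no torsion. So H_0 = Z.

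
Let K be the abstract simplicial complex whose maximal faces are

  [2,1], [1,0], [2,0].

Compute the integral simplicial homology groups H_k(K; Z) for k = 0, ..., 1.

H_0 ≅ Z,  H_1 ≅ Z.

Order the vertices as 0 < 1 < 2. Listing each simplex with vertices in this order, K has dimension 1 with simplices:

  0-simplices (3): [0], [1], [2]
  1-simplices (3): [0,1], [0,2], [1,2]

giving chain groups C_0 ≅ Z^3, C_1 ≅ Z^3.

∂_1: C_1 → C_0 is given by ∂[p,q] = [q] − [p].
This gives a 3×3 integer matrix of rank 2; reducing to Smith normal form yields diagonal entries (1,1).

Computing H_k = (kernel of ∂_k) / (image of ∂_{k+1}):

  H_0: rank C_0 − rank ∂_1 = 3 − 2 = 1, and the invariant factors of ∂_1 are all 1, so H_0 ≅ Z.
  H_1: rank ker ∂_1 − rank ∂_2 = (3 − 2) − 0 = 1, and there is no ∂_2, so H_1 ≅ Z.

(K is a triangulation of the circle S^1.)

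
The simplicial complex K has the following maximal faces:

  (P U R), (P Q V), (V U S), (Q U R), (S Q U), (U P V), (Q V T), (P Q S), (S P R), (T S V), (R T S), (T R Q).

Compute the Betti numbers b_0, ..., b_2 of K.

Fix the vertex order P < Q < R < S < T < U < V and write every simplex with vertices in increasing order. Then dim K = 2 and the simplices of K are:

  0-simplices (7): P, Q, R, S, T, U, V
  1-simplices (18): PQ, PR, PS, PU, PV, QR, QS, QT, QU, QV, RS, RT, RU, ST, SU, SV, TV, UV
  2-simplices (12): PQS, PQV, PRS, PRU, PUV, QRT, QRU, QSU, QTV, RST, STV, SUV

giving chain groups C_0 ≅ Z^7, C_1 ≅ Z^18, C_2 ≅ Z^12.

The boundary map ∂_1: C_1 → C_0 sends each edge [p,q] (with p < q) to q − p.
The 7×18 boundary matrix has rank 6 and Smith normal form diag(1,1,1,1,1,1).

∂_2: C_2 → C_1 acts by ∂[p,q,r] = [q,r] − [p,r] + [p,q]. For instance
  ∂PQS = QS − PS + PQ,
  ∂QSU = SU − QU + QS.
This gives a 18×12 integer matrix of rank 12; reducing to Smith normal form yields diagonal entries (1,1,1,1,1,1,1,1,1,1,1,2).

Computing H_k = (kernel of ∂_k) / (image of ∂_{k+1}):

  H_0: rank C_0 − rank ∂_1 = 7 − 6 = 1, and the invariant factors of ∂_1 are all 1, so H_0 ≅ Z.
  H_1: rank ker ∂_1 − rank ∂_2 = (18 − 6) − 12 = 0, and ∂_2 has invariant factor 2 > 1, so H_1 ≅ Z/2.
  H_2: rank ker ∂_2 − rank ∂_3 = (12 − 12) − 0 = 0, and there is no ∂_3, so H_2 ≅ 0.

Hence the Betti numbers are b_0 = 1, b_1 = 0, b_2 = 0.

b_0 = 1, b_1 = 0, b_2 = 0.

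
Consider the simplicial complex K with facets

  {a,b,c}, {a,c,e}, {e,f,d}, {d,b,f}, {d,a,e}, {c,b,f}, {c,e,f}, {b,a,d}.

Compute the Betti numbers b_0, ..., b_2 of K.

b_0 = 1, b_1 = 0, b_2 = 1.

We work with the vertex ordering a < b < c < d < e < f. The simplices of K, each written with vertices in increasing order, are:

  0-simplices (6): a, b, c, d, e, f
  1-simplices (12): ab, ac, ad, ae, bc, bd, bf, ce, cf, de, df, ef
  2-simplices (8): abc, abd, ace, ade, bcf, bdf, cef, def

Hence C_0 ≅ Z^6, C_1 ≅ Z^12, C_2 ≅ Z^8.

The boundary map ∂_1: C_1 → C_0 maps an edge to its endpoints' difference, ∂[p,q] = q − p. For instance
  ∂ab = b − a.
The resulting 6×12 matrix has rank 5, and its Smith normal form has invariant factors (1,1,1,1,1).

∂_2: C_2 → C_1 maps a triangle to the signed sum of its edges. For instance
  ∂ade = de − ae + ad,
  ∂bcf = cf − bf + bc.
The 12×8 boundary matrix has rank 7 and Smith normal form diag(1,1,1,1,1,1,1).

From H_k ≅ ker(∂_k) / im(∂_{k+1}) we obtain:

  H_0: rank C_0 − rank ∂_1 = 6 − 5 = 1, and the invariant factors of ∂_1 are all 1, so H_0 = Z.
  H_1: rank ker ∂_1 − rank ∂_2 = (12 − 5) − 7 = 0, and the invariant factors of ∂_2 are all 1, so H_1 = 0.
  H_2: rank ker ∂_2 − rank ∂_3 = (8 − 7) − 0 = 1, and there is no ∂_3, so H_2 = Z.

Hence the Betti numbers are b_0 = 1, b_1 = 0, b_2 = 1.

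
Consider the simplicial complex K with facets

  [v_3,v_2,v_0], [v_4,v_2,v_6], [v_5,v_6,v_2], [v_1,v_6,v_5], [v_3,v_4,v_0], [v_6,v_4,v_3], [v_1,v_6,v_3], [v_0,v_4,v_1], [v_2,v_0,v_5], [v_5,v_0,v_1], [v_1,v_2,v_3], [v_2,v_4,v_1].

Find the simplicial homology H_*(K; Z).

Fix the vertex order v_0 < v_1 < v_2 < v_3 < v_4 < v_5 < v_6 and write every simplex with vertices in increasing order. Then dim K = 2 and the simplices of K are:

  0-simplices (7): [v_0], [v_1], [v_2], [v_3], [v_4], [v_5], [v_6]
  1-simplices (18): (18 of them)
  2-simplices (12): (12 of them)

Hence C_0 ≅ Z^7, C_1 ≅ Z^18, C_2 ≅ Z^12.

Boundary ∂_1: C_1 → C_0 maps an edge to its endpoints' difference, ∂[p,q] = q − p. For instance
  ∂[v_1,v_4] = [v_4] − [v_1].
As a 7×18 matrix over Z this has rank 6, with invariant factors (1,1,1,1,1,1).

∂_2: C_2 → C_1 maps a triangle to the signed sum of its edges. For instance
  ∂[v_3,v_4,v_6] = [v_4,v_6] − [v_3,v_6] + [v_3,v_4],
  ∂[v_2,v_5,v_6] = [v_5,v_6] − [v_2,v_6] + [v_2,v_5].
The 18×12 boundary matrix has rank 12 and Smith normal form diag(1,1,1,1,1,1,1,1,1,1,1,2).

Now H_k = ker ∂_k / im ∂_{k+1}, so:

  H_0: rank C_0 − rank ∂_1 = 7 − 6 = 1, and the invariant factors of ∂_1 are all 1, so H_0 = Z.
  H_1: rank ker ∂_1 − rank ∂_2 = (18 − 6) − 12 = 0, and ∂_2 has invariant factor 2 > 1, so H_1 = Z/2.
  H_2: rank ker ∂_2 − rank ∂_3 = (12 − 12) − 0 = 0, and there is no ∂_3, so H_2 = 0.

(K is a triangulation of the real projective plane RP^2.)

H_0 ≅ Z,  H_1 ≅ Z/2,  H_2 = 0.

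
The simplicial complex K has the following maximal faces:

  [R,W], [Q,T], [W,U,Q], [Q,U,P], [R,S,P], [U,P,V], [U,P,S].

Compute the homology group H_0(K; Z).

H_0 = Z.

K has 8 vertices, 13 edges, 5 triangles.
rank ∂_0 = 0, rank ∂_1 = 7 ⇒ b_0 = 8 − 0 − 7 = 1; all invariant factors of ∂_1 are 1 so no torsion. So H_0 ≅ Z.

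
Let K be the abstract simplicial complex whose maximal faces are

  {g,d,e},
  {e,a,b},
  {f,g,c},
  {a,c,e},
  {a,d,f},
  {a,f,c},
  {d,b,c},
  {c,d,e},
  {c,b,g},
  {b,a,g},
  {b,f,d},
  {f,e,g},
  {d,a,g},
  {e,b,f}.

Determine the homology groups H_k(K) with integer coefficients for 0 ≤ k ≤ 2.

We work with the vertex ordering a < b < c < d < e < f < g. The simplices of K, each written with vertices in increasing order, are:

  0-simplices (7): a, b, c, d, e, f, g
  1-simplices (21): ab, ac, ad, ae, af, ag, bc, bd, be, bf, bg, cd, ce, cf, cg, de, df, dg, ef, eg, fg
  2-simplices (14): abe, abg, ace, acf, adf, adg, bcd, bcg, bdf, bef, cde, cfg, deg, efg

giving chain groups C_0 ≅ Z^7, C_1 ≅ Z^21, C_2 ≅ Z^14.

Boundary ∂_1: C_1 → C_0 is given by ∂[p,q] = [q] − [p]. For instance
  ∂ef = f − e.
The 7×21 boundary matrix has rank 6 and Smith normal form diag(1,1,1,1,1,1).

The boundary map ∂_2: C_2 → C_1 acts by ∂[p,q,r] = [q,r] − [p,r] + [p,q]. For instance
  ∂ace = ce − ae + ac,
  ∂bcg = cg − bg + bc.
This gives a 21×14 integer matrix of rank 13; reducing to Smith normal form yields diagonal entries (1,1,1,1,1,1,1,1,1,1,1,1,1).

From H_k ≅ ker(∂_k) / im(∂_{k+1}) we obtain:

  H_0: rank C_0 − rank ∂_1 = 7 − 6 = 1, and the invariant factors of ∂_1 are all 1, so H_0 = Z.
  H_1: rank ker ∂_1 − rank ∂_2 = (21 − 6) − 13 = 2, and the invariant factors of ∂_2 are all 1, so H_1 = Z^2.
  H_2: rank ker ∂_2 − rank ∂_3 = (14 − 13) − 0 = 1, and there is no ∂_3, so H_2 = Z.

H_0 = Z,  H_1 = Z^2,  H_2 = Z.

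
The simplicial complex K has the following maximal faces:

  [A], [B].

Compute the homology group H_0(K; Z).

H_0 ≅ Z^2.

Take the total order A < B on the vertex set. Then K (dimension 0) consists of the simplices:

  0-simplices (2): A, B

Hence C_0 ≅ Z^2.

Computing H_k = (kernel of ∂_k) / (image of ∂_{k+1}):

  H_0: rank C_0 − rank ∂_1 = 2 − 0 = 2, and there is no ∂_1, so H_0 ≅ Z^2.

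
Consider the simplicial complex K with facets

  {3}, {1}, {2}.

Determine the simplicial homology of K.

H_0 = Z^3.

We work with the vertex ordering 1 < 2 < 3. The simplices of K, each written with vertices in increasing order, are:

  0-simplices (3): [1], [2], [3]

Hence C_0 ≅ Z^3.

From H_k ≅ ker(∂_k) / im(∂_{k+1}) we obtain:

  H_0: rank C_0 − rank ∂_1 = 3 − 0 = 3, and there is no ∂_1, so H_0 ≅ Z^3.

(K is a triangulation of a set of 3 points.)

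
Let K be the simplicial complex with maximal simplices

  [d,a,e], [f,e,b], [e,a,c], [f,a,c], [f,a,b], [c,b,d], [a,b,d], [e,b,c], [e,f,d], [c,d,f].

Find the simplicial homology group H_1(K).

K has 6 vertices, 15 edges, 10 triangles.
rank ∂_1 = 5, rank ∂_2 = 10 ⇒ b_1 = 15 − 5 − 10 = 0; ∂_2 has invariant factor(s) [2] giving torsion. So H_1 = Z/2.

H_1 = Z/2.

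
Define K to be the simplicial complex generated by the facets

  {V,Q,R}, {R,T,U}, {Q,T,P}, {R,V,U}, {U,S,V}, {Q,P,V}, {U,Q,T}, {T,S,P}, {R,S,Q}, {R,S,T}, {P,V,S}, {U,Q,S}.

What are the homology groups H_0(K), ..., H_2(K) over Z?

We work with the vertex ordering P < Q < R < S < T < U < V. The simplices of K, each written with vertices in increasing order, are:

  0-simplices (7): P, Q, R, S, T, U, V
  1-simplices (18): PQ, PS, PT, PV, QR, QS, QT, QU, QV, RS, RT, RU, RV, ST, SU, SV, TU, UV
  2-simplices (12): PQT, PQV, PST, PSV, QRS, QRV, QSU, QTU, RST, RTU, RUV, SUV

so the chain groups are C_0 ≅ Z^7, C_1 ≅ Z^18, C_2 ≅ Z^12.

∂_1: C_1 → C_0 maps an edge to its endpoints' difference, ∂[p,q] = q − p.
The resulting 7×18 matrix has rank 6, and its Smith normal form has invariant factors (1,1,1,1,1,1).

Boundary ∂_2: C_2 → C_1 sends each 2-simplex [p,q,r] to [q,r] − [p,r] + [p,q]. For instance
  ∂PQT = QT − PT + PQ,
  ∂RUV = UV − RV + RU.
As a 18×12 matrix over Z this has rank 12, with invariant factors (1,1,1,1,1,1,1,1,1,1,1,2).

Computing H_k = (kernel of ∂_k) / (image of ∂_{k+1}):

  H_0: rank C_0 − rank ∂_1 = 7 − 6 = 1, and the invariant factors of ∂_1 are all 1, so H_0 = Z.
  H_1: rank ker ∂_1 − rank ∂_2 = (18 − 6) − 12 = 0, and ∂_2 has invariant factor 2 > 1, so H_1 = Z_2.
  H_2: rank ker ∂_2 − rank ∂_3 = (12 − 12) − 0 = 0, and there is no ∂_3, so H_2 = 0.

(K is a triangulation of the real projective plane RP^2.)

H_0 ≅ Z,  H_1 ≅ Z_2,  H_2 = 0.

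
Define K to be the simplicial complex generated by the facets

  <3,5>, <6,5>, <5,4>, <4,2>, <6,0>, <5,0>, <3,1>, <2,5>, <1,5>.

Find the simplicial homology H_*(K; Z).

Fix the vertex order 0 < 1 < 2 < 3 < 4 < 5 < 6 and write every simplex with vertices in increasing order. Then dim K = 1 and the simplices of K are:

  0-simplices (7): [0], [1], [2], [3], [4], [5], [6]
  1-simplices (9): [0,5], [0,6], [1,3], [1,5], [2,4], [2,5], [3,5], [4,5], [5,6]

giving chain groups C_0 ≅ Z^7, C_1 ≅ Z^9.

Boundary ∂_1: C_1 → C_0 sends each edge [p,q] (with p < q) to q − p.
As a 7×9 matrix over Z this has rank 6, with invariant factors (1,1,1,1,1,1).

Now H_k = ker ∂_k / im ∂_{k+1}, so:

  H_0: rank C_0 − rank ∂_1 = 7 − 6 = 1, and the invariant factors of ∂_1 are all 1, so H_0 ≅ Z.
  H_1: rank ker ∂_1 − rank ∂_2 = (9 − 6) − 0 = 3, and there is no ∂_2, so H_1 ≅ Z^3.

As a check, the Euler characteristic is 7 − 9 = -2, which agrees with 1 − 3 = -2.

H_0 ≅ Z,  H_1 ≅ Z^3.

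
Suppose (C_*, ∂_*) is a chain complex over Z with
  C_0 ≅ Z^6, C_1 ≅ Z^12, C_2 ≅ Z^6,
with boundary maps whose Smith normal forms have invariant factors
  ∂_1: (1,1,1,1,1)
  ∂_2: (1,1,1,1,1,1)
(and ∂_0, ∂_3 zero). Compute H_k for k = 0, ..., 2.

H_0 = Z,  H_1 = Z,  H_2 = 0.

H_0: b_0 = 6 − 0 − 5 = 1; torsion from ∂_1 factors > 1: none. So H_0 = Z.
H_1: b_1 = 12 − 5 − 6 = 1; torsion from ∂_2 factors > 1: none. So H_1 = Z.
H_2: b_2 = 6 − 6 − 0 = 0; torsion from ∂_3 factors > 1: none. So H_2 = 0.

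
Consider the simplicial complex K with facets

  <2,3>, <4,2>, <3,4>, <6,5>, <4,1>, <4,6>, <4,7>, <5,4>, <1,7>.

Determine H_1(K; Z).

H_1 ≅ Z^3.

Take the total order 1 < 2 < 3 < 4 < 5 < 6 < 7 on the vertex set. Then K (dimension 1) consists of the simplices:

  0-simplices (7): [1], [2], [3], [4], [5], [6], [7]
  1-simplices (9): [1,4], [1,7], [2,3], [2,4], [3,4], [4,5], [4,6], [4,7], [5,6]

Hence C_0 ≅ Z^7, C_1 ≅ Z^9.

The boundary map ∂_1: C_1 → C_0 maps an edge to its endpoints' difference, ∂[p,q] = q − p. For instance
  ∂[3,4] = [4] − [3].
The 7×9 boundary matrix has rank 6 and Smith normal form diag(1,1,1,1,1,1).

Now H_k = ker ∂_k / im ∂_{k+1}, so:

  H_1: rank ker ∂_1 − rank ∂_2 = (9 − 6) − 0 = 3, and there is no ∂_2, so H_1 = Z^3.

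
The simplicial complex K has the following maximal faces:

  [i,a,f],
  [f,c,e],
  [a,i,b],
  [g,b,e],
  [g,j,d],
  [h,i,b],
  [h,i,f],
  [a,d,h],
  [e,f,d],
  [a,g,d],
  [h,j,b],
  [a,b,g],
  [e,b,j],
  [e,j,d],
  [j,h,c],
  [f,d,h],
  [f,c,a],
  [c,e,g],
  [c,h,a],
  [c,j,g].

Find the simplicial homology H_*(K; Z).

Take the total order a < b < c < d < e < f < g < h < i < j on the vertex set. Then K (dimension 2) consists of the simplices:

  0-simplices (10): a, b, c, d, e, f, g, h, i, j
  1-simplices (30): ab, ac, ad, af, ag, ah, ai, be, bg, bh, bi, bj, ce, cf, cg, ch, cj, de, df, dg, dh, dj, ef, eg, ej, fh, fi, gj, hi, hj
  2-simplices (20): abg, abi, acf, ach, adg, adh, afi, beg, bej, bhi, bhj, cef, ceg, cgj, chj, def, dej, dfh, dgj, fhi

giving chain groups C_0 ≅ Z^10, C_1 ≅ Z^30, C_2 ≅ Z^20.

∂_1: C_1 → C_0 is given by ∂[p,q] = [q] − [p].
The resulting 10×30 matrix has rank 9, and its Smith normal form has invariant factors (1,1,1,1,1,1,1,1,1).

Boundary ∂_2: C_2 → C_1 maps a triangle to the signed sum of its edges. For instance
  ∂bhj = hj − bj + bh,
  ∂beg = eg − bg + be.
As a 30×20 matrix over Z this has rank 20, with invariant factors (1,1,1,1,1,1,1,1,1,1,1,1,1,1,1,1,1,1,1,2).

Computing H_k = (kernel of ∂_k) / (image of ∂_{k+1}):

  H_0: rank C_0 − rank ∂_1 = 10 − 9 = 1, and the invariant factors of ∂_1 are all 1, so H_0 ≅ Z.
  H_1: rank ker ∂_1 − rank ∂_2 = (30 − 9) − 20 = 1, and ∂_2 has invariant factor 2 > 1, so H_1 ≅ Z ⊕ Z/2Z.
  H_2: rank ker ∂_2 − rank ∂_3 = (20 − 20) − 0 = 0, and there is no ∂_3, so H_2 ≅ 0.

As a check, the Euler characteristic is 10 − 30 + 20 = 0, which agrees with 1 − 1 + 0 = 0.
(K is a triangulation of the Klein bottle.)

H_0 ≅ Z,  H_1 ≅ Z ⊕ Z/2Z,  H_2 = 0.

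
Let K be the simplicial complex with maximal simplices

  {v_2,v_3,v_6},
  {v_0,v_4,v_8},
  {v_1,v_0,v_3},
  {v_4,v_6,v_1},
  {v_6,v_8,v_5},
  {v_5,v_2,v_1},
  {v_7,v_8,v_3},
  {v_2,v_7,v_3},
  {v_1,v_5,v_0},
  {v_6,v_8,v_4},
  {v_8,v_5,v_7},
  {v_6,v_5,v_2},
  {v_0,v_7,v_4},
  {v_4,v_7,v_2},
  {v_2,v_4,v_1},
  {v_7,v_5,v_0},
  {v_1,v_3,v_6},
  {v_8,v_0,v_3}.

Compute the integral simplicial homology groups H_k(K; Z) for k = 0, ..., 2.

H_0 ≅ Z,  H_1 ≅ Z ⊕ Z_2,  H_2 = 0.

Fix the vertex order v_0 < v_1 < v_2 < v_3 < v_4 < v_5 < v_6 < v_7 < v_8 and write every simplex with vertices in increasing order. Then dim K = 2 and the simplices of K are:

  0-simplices (9): [v_0], [v_1], [v_2], [v_3], [v_4], [v_5], [v_6], [v_7], [v_8]
  1-simplices (27): (27 of them)
  2-simplices (18): (18 of them)

Hence C_0 ≅ Z^9, C_1 ≅ Z^27, C_2 ≅ Z^18.

Boundary ∂_1: C_1 → C_0 is given by ∂[p,q] = [q] − [p]. For instance
  ∂[v_0,v_5] = [v_5] − [v_0].
The 9×27 boundary matrix has rank 8 and Smith normal form diag(1,1,1,1,1,1,1,1).

The boundary map ∂_2: C_2 → C_1 maps a triangle to the signed sum of its edges. For instance
  ∂[v_1,v_4,v_6] = [v_4,v_6] − [v_1,v_6] + [v_1,v_4],
  ∂[v_1,v_2,v_5] = [v_2,v_5] − [v_1,v_5] + [v_1,v_2].
As a 27×18 matrix over Z this has rank 18, with invariant factors (1,1,1,1,1,1,1,1,1,1,1,1,1,1,1,1,1,2).

Now H_k = ker ∂_k / im ∂_{k+1}, so:

  H_0: rank C_0 − rank ∂_1 = 9 − 8 = 1, and the invariant factors of ∂_1 are all 1, so H_0 ≅ Z.
  H_1: rank ker ∂_1 − rank ∂_2 = (27 − 8) − 18 = 1, and ∂_2 has invariant factor 2 > 1, so H_1 ≅ Z ⊕ Z_2.
  H_2: rank ker ∂_2 − rank ∂_3 = (18 − 18) − 0 = 0, and there is no ∂_3, so H_2 ≅ 0.

(K is a triangulation of the Klein bottle.)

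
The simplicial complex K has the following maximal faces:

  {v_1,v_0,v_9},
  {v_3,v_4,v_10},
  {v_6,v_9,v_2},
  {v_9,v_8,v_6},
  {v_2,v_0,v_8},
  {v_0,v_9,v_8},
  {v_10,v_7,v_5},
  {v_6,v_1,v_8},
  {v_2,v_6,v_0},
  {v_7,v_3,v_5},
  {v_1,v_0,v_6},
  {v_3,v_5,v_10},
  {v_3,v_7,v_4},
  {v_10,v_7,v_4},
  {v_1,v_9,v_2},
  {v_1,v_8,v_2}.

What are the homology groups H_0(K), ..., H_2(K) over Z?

H_0 = Z^2,  H_1 = Z_2,  H_2 = Z.

K has 11 vertices, 24 edges, 16 triangles.
rank ∂_0 = 0, rank ∂_1 = 9 ⇒ b_0 = 11 − 0 − 9 = 2; all invariant factors of ∂_1 are 1 so no torsion. So H_0 ≅ Z^2.
rank ∂_1 = 9, rank ∂_2 = 15 ⇒ b_1 = 24 − 9 − 15 = 0; ∂_2 has invariant factor(s) [2] giving torsion. So H_1 ≅ Z_2.
rank ∂_2 = 15, rank ∂_3 = 0 ⇒ b_2 = 16 − 15 − 0 = 1. So H_2 ≅ Z.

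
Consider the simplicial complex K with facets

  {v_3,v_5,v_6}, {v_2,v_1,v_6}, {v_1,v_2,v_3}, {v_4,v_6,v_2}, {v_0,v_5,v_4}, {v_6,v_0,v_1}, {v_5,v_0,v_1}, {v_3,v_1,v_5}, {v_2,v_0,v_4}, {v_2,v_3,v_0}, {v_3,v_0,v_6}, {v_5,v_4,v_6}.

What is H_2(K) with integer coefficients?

H_2 ≅ 0.

Fix the vertex order v_0 < v_1 < v_2 < v_3 < v_4 < v_5 < v_6 and write every simplex with vertices in increasing order. Then dim K = 2 and the simplices of K are:

  0-simplices (7): [v_0], [v_1], [v_2], [v_3], [v_4], [v_5], [v_6]
  1-simplices (18): (18 of them)
  2-simplices (12): (12 of them)

so the chain groups are C_0 ≅ Z^7, C_1 ≅ Z^18, C_2 ≅ Z^12.

The boundary map ∂_1: C_1 → C_0 sends each edge [p,q] (with p < q) to q − p.
This gives a 7×18 integer matrix of rank 6; reducing to Smith normal form yields diagonal entries (1,1,1,1,1,1).

Boundary ∂_2: C_2 → C_1 sends each 2-simplex [p,q,r] to [q,r] − [p,r] + [p,q]. For instance
  ∂[v_0,v_2,v_3] = [v_2,v_3] − [v_0,v_3] + [v_0,v_2],
  ∂[v_2,v_4,v_6] = [v_4,v_6] − [v_2,v_6] + [v_2,v_4].
As a 18×12 matrix over Z this has rank 12, with invariant factors (1,1,1,1,1,1,1,1,1,1,1,2).

Computing H_k = (kernel of ∂_k) / (image of ∂_{k+1}):

  H_2: rank ker ∂_2 − rank ∂_3 = (12 − 12) − 0 = 0, and there is no ∂_3, so H_2 ≅ 0.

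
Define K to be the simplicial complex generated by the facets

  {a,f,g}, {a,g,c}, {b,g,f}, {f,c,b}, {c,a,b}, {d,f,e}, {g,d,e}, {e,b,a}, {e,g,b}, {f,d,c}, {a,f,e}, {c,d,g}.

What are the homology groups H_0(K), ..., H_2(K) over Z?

H_0 ≅ Z,  H_1 ≅ Z/2,  H_2 = 0.

K has 7 vertices, 18 edges, 12 triangles.
rank ∂_0 = 0, rank ∂_1 = 6 ⇒ b_0 = 7 − 0 − 6 = 1; all invariant factors of ∂_1 are 1 so no torsion. So H_0 = Z.
rank ∂_1 = 6, rank ∂_2 = 12 ⇒ b_1 = 18 − 6 − 12 = 0; ∂_2 has invariant factor(s) [2] giving torsion. So H_1 = Z/2.
rank ∂_2 = 12, rank ∂_3 = 0 ⇒ b_2 = 12 − 12 − 0 = 0. So H_2 = 0.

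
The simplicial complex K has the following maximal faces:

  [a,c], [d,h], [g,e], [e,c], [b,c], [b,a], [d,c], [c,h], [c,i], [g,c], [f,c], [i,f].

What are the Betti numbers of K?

b_0 = 1, b_1 = 4.

We work with the vertex ordering a < b < c < d < e < f < g < h < i. The simplices of K, each written with vertices in increasing order, are:

  0-simplices (9): a, b, c, d, e, f, g, h, i
  1-simplices (12): ab, ac, bc, cd, ce, cf, cg, ch, ci, dh, eg, fi

Hence C_0 ≅ Z^9, C_1 ≅ Z^12.

Boundary ∂_1: C_1 → C_0 maps an edge to its endpoints' difference, ∂[p,q] = q − p. For instance
  ∂bc = c − b.
As a 9×12 matrix over Z this has rank 8, with invariant factors (1,1,1,1,1,1,1,1).

Computing H_k = (kernel of ∂_k) / (image of ∂_{k+1}):

  H_0: rank C_0 − rank ∂_1 = 9 − 8 = 1, and the invariant factors of ∂_1 are all 1, so H_0 ≅ Z.
  H_1: rank ker ∂_1 − rank ∂_2 = (12 − 8) − 0 = 4, and there is no ∂_2, so H_1 ≅ Z^4.

Hence the Betti numbers are b_0 = 1, b_1 = 4.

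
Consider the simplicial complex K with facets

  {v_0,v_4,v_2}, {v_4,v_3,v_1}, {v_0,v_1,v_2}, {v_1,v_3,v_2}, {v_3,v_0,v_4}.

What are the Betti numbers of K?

Order the vertices as v_0 < v_1 < v_2 < v_3 < v_4. Listing each simplex with vertices in this order, K has dimension 2 with simplices:

  0-simplices (5): [v_0], [v_1], [v_2], [v_3], [v_4]
  1-simplices (10): [v_0,v_1], [v_0,v_2], [v_0,v_3], [v_0,v_4], [v_1,v_2], [v_1,v_3], [v_1,v_4], [v_2,v_3], [v_2,v_4], [v_3,v_4]
  2-simplices (5): [v_0,v_1,v_2], [v_0,v_2,v_4], [v_0,v_3,v_4], [v_1,v_2,v_3], [v_1,v_3,v_4]

giving chain groups C_0 ≅ Z^5, C_1 ≅ Z^10, C_2 ≅ Z^5.

∂_1: C_1 → C_0 maps an edge to its endpoints' difference, ∂[p,q] = q − p. For instance
  ∂[v_3,v_4] = [v_4] − [v_3].
The 5×10 boundary matrix has rank 4 and Smith normal form diag(1,1,1,1).

∂_2: C_2 → C_1 acts by ∂[p,q,r] = [q,r] − [p,r] + [p,q]. For instance
  ∂[v_0,v_1,v_2] = [v_1,v_2] − [v_0,v_2] + [v_0,v_1],
  ∂[v_0,v_2,v_4] = [v_2,v_4] − [v_0,v_4] + [v_0,v_2].
This gives a 10×5 integer matrix of rank 5; reducing to Smith normal form yields diagonal entries (1,1,1,1,1).

Reading off H_k = ker ∂_k / im ∂_{k+1}:

  H_0: rank C_0 − rank ∂_1 = 5 − 4 = 1, and the invariant factors of ∂_1 are all 1, so H_0 ≅ Z.
  H_1: rank ker ∂_1 − rank ∂_2 = (10 − 4) − 5 = 1, and the invariant factors of ∂_2 are all 1, so H_1 ≅ Z.
  H_2: rank ker ∂_2 − rank ∂_3 = (5 − 5) − 0 = 0, and there is no ∂_3, so H_2 ≅ 0.

Hence the Betti numbers are b_0 = 1, b_1 = 1, b_2 = 0.

b_0 = 1, b_1 = 1, b_2 = 0.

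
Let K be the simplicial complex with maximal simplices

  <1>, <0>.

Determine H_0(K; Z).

H_0 = Z^2.

K has 2 vertices.
rank ∂_0 = 0, rank ∂_1 = 0 ⇒ b_0 = 2 − 0 − 0 = 2. So H_0 = Z^2.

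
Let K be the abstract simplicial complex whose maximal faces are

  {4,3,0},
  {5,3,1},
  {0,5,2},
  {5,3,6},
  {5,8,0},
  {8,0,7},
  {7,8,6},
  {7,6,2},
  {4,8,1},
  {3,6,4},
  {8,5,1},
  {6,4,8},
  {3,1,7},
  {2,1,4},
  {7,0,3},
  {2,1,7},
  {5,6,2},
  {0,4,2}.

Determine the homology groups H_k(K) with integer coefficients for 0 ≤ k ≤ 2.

Take the total order 0 < 1 < 2 < 3 < 4 < 5 < 6 < 7 < 8 on the vertex set. Then K (dimension 2) consists of the simplices:

  0-simplices (9): [0], [1], [2], [3], [4], [5], [6], [7], [8]
  1-simplices (27): (27 of them)
  2-simplices (18): [0,2,4], [0,2,5], [0,3,4], [0,3,7], [0,5,8], [0,7,8], [1,2,4], [1,2,7], [1,3,5], [1,3,7], [1,4,8], [1,5,8], [2,5,6], [2,6,7], [3,4,6], [3,5,6], [4,6,8], [6,7,8]

giving chain groups C_0 ≅ Z^9, C_1 ≅ Z^27, C_2 ≅ Z^18.

∂_1: C_1 → C_0 maps an edge to its endpoints' difference, ∂[p,q] = q − p. For instance
  ∂[4,6] = [6] − [4].
As a 9×27 matrix over Z this has rank 8, with invariant factors (1,1,1,1,1,1,1,1).

The boundary map ∂_2: C_2 → C_1 maps a triangle to the signed sum of its edges. For instance
  ∂[1,5,8] = [5,8] − [1,8] + [1,5],
  ∂[2,6,7] = [6,7] − [2,7] + [2,6].
The resulting 27×18 matrix has rank 17, and its Smith normal form has invariant factors (1,1,1,1,1,1,1,1,1,1,1,1,1,1,1,1,1).

Now H_k = ker ∂_k / im ∂_{k+1}, so:

  H_0: rank C_0 − rank ∂_1 = 9 − 8 = 1, and the invariant factors of ∂_1 are all 1, so H_0 ≅ Z.
  H_1: rank ker ∂_1 − rank ∂_2 = (27 − 8) − 17 = 2, and the invariant factors of ∂_2 are all 1, so H_1 ≅ Z^2.
  H_2: rank ker ∂_2 − rank ∂_3 = (18 − 17) − 0 = 1, and there is no ∂_3, so H_2 ≅ Z.

As a check, the Euler characteristic is 9 − 27 + 18 = 0, which agrees with 1 − 2 + 1 = 0.
(K is a triangulation of the torus T^2.)

H_0 = Z,  H_1 = Z^2,  H_2 = Z.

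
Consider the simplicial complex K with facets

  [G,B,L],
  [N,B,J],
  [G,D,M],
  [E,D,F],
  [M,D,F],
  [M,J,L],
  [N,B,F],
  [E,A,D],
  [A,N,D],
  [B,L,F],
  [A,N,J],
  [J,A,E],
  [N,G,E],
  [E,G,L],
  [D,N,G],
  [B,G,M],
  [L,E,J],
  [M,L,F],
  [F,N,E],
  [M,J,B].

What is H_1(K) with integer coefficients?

H_1 ≅ Z × Z/2.

Fix the vertex order A < B < D < E < F < G < J < L < M < N and write every simplex with vertices in increasing order. Then dim K = 2 and the simplices of K are:

  0-simplices (10): A, B, D, E, F, G, J, L, M, N
  1-simplices (30): AD, AE, AJ, AN, BF, BG, BJ, BL, BM, BN, DE, DF, DG, DM, DN, EF, EG, EJ, EL, EN, FL, FM, FN, GL, GM, GN, JL, JM, JN, LM
  2-simplices (20): ADE, ADN, AEJ, AJN, BFL, BFN, BGL, BGM, BJM, BJN, DEF, DFM, DGM, DGN, EFN, EGL, EGN, EJL, FLM, JLM

giving chain groups C_0 ≅ Z^10, C_1 ≅ Z^30, C_2 ≅ Z^20.

The boundary map ∂_1: C_1 → C_0 sends each edge [p,q] (with p < q) to q − p.
As a 10×30 matrix over Z this has rank 9, with invariant factors (1,1,1,1,1,1,1,1,1).

The boundary map ∂_2: C_2 → C_1 sends each 2-simplex [p,q,r] to [q,r] − [p,r] + [p,q]. For instance
  ∂EJL = JL − EL + EJ,
  ∂DGM = GM − DM + DG.
The resulting 30×20 matrix has rank 20, and its Smith normal form has invariant factors (1,1,1,1,1,1,1,1,1,1,1,1,1,1,1,1,1,1,1,2).

Computing H_k = (kernel of ∂_k) / (image of ∂_{k+1}):

  H_1: rank ker ∂_1 − rank ∂_2 = (30 − 9) − 20 = 1, and ∂_2 has invariant factor 2 > 1, so H_1 = Z × Z/2.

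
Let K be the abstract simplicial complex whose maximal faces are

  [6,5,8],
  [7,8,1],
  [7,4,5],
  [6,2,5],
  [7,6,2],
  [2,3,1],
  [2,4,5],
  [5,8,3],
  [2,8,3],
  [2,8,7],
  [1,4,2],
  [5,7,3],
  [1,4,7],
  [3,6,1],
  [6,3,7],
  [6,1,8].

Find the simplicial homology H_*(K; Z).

K has 8 vertices, 24 edges, 16 triangles.
rank ∂_0 = 0, rank ∂_1 = 7 ⇒ b_0 = 8 − 0 − 7 = 1; all invariant factors of ∂_1 are 1 so no torsion. So H_0 ≅ Z.
rank ∂_1 = 7, rank ∂_2 = 15 ⇒ b_1 = 24 − 7 − 15 = 2; all invariant factors of ∂_2 are 1 so no torsion. So H_1 ≅ Z^2.
rank ∂_2 = 15, rank ∂_3 = 0 ⇒ b_2 = 16 − 15 − 0 = 1. So H_2 ≅ Z.

H_0 ≅ Z,  H_1 ≅ Z^2,  H_2 ≅ Z.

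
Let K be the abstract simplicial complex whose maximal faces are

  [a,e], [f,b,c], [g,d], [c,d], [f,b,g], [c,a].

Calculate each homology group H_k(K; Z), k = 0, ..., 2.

H_0 ≅ Z,  H_1 ≅ Z,  H_2 = 0.

Fix the vertex order a < b < c < d < e < f < g and write every simplex with vertices in increasing order. Then dim K = 2 and the simplices of K are:

  0-simplices (7): a, b, c, d, e, f, g
  1-simplices (9): ac, ae, bc, bf, bg, cd, cf, dg, fg
  2-simplices (2): bcf, bfg

so the chain groups are C_0 ≅ Z^7, C_1 ≅ Z^9, C_2 ≅ Z^2.

The boundary map ∂_1: C_1 → C_0 maps an edge to its endpoints' difference, ∂[p,q] = q − p.
This gives a 7×9 integer matrix of rank 6; reducing to Smith normal form yields diagonal entries (1,1,1,1,1,1).

Boundary ∂_2: C_2 → C_1 acts by ∂[p,q,r] = [q,r] − [p,r] + [p,q]. For instance
  ∂bcf = cf − bf + bc,
  ∂bfg = fg − bg + bf.
The resulting 9×2 matrix has rank 2, and its Smith normal form has invariant factors (1,1).

Computing H_k = (kernel of ∂_k) / (image of ∂_{k+1}):

  H_0: rank C_0 − rank ∂_1 = 7 − 6 = 1, and the invariant factors of ∂_1 are all 1, so H_0 ≅ Z.
  H_1: rank ker ∂_1 − rank ∂_2 = (9 − 6) − 2 = 1, and the invariant factors of ∂_2 are all 1, so H_1 ≅ Z.
  H_2: rank ker ∂_2 − rank ∂_3 = (2 − 2) − 0 = 0, and there is no ∂_3, so H_2 ≅ 0.

As a check, the Euler characteristic is 7 − 9 + 2 = 0, which agrees with 1 − 1 + 0 = 0.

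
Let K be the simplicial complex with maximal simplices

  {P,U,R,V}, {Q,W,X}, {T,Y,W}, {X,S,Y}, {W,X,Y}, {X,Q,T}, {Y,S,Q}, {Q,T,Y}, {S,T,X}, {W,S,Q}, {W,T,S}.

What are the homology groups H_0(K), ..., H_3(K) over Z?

H_0 = Z^2,  H_1 = Z/2,  H_2 = 0,  H_3 = 0.

Take the total order P < Q < R < S < T < U < V < W < X < Y on the vertex set. Then K (dimension 3) consists of the simplices:

  0-simplices (10): P, Q, R, S, T, U, V, W, X, Y
  1-simplices (21): PR, PU, PV, QS, QT, QW, QX, QY, RU, RV, ST, SW, SX, SY, TW, TX, TY, UV, WX, WY, XY
  2-simplices (14): PRU, PRV, PUV, QSW, QSY, QTX, QTY, QWX, RUV, STW, STX, SXY, TWY, WXY
  3-simplices (1): PRUV

Hence C_0 ≅ Z^10, C_1 ≅ Z^21, C_2 ≅ Z^14, C_3 ≅ Z^1.

Boundary ∂_1: C_1 → C_0 sends each edge [p,q] (with p < q) to q − p. For instance
  ∂SX = X − S.
As a 10×21 matrix over Z this has rank 8, with invariant factors (1,1,1,1,1,1,1,1).

∂_2: C_2 → C_1 sends each 2-simplex [p,q,r] to [q,r] − [p,r] + [p,q]. For instance
  ∂PRV = RV − PV + PR,
  ∂QTY = TY − QY + QT.
The 21×14 boundary matrix has rank 13 and Smith normal form diag(1,1,1,1,1,1,1,1,1,1,1,1,2).

The boundary map ∂_3: C_3 → C_2 sends each 3-simplex σ to the alternating sum Σ_i (−1)^i (σ with its i-th vertex removed). For instance
  ∂PRUV = RUV − PUV + PRV − PRU.
This gives a 14×1 integer matrix of rank 1; reducing to Smith normal form yields diagonal entries (1).

From H_k ≅ ker(∂_k) / im(∂_{k+1}) we obtain:

  H_0: rank C_0 − rank ∂_1 = 10 − 8 = 2, and the invariant factors of ∂_1 are all 1, so H_0 = Z^2.
  H_1: rank ker ∂_1 − rank ∂_2 = (21 − 8) − 13 = 0, and ∂_2 has invariant factor 2 > 1, so H_1 = Z/2.
  H_2: rank ker ∂_2 − rank ∂_3 = (14 − 13) − 1 = 0, and the invariant factors of ∂_3 are all 1, so H_2 = 0.
  H_3: rank ker ∂_3 − rank ∂_4 = (1 − 1) − 0 = 0, and there is no ∂_4, so H_3 = 0.

As a check, the Euler characteristic is 10 − 21 + 14 − 1 = 2, which agrees with 2 − 0 + 0 − 0 = 2.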